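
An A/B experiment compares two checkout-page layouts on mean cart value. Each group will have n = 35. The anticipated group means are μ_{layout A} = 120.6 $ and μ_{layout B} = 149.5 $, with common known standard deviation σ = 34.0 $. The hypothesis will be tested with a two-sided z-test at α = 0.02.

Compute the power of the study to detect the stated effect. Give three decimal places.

Power ≈ 0.891

Standardized effect: d = |μ_{layout A} − μ_{layout B}| / σ = |120.6 − 149.5| / 34.0 = 0.8500
Noncentrality parameter: δ = d·√(n/2) = 0.8500 × √(35/2) = 3.5558
Two-sided α = 0.02 → critical value z_{0.01} = 2.326.
Power = Φ(δ − 2.326) + Φ(−δ − 2.326) = Φ(1.229) + Φ(-5.882) = 0.8905 + 0.0000 = 0.8905.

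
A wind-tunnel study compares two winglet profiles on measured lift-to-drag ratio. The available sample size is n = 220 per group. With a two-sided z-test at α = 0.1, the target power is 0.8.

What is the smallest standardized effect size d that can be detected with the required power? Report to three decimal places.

Need Φ(δ − 1.645) = 0.8, so δ = 1.645 + 0.842 = 2.486.
(The second rejection-region term Φ(−δ − z_{α/2}) is negligible and dropped.)
δ = d·√(n/2) ⇒ d = δ/√(n/2) = 2.486/√(220/2) = 0.2371.

d ≈ 0.237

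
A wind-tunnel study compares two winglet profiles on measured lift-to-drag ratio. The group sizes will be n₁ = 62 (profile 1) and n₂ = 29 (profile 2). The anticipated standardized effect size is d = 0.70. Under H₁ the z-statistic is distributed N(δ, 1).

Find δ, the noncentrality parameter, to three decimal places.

δ ≈ 3.112

δ = d / √(1/n₁ + 1/n₂) = 0.70 / √(1/62 + 1/29) = 3.1115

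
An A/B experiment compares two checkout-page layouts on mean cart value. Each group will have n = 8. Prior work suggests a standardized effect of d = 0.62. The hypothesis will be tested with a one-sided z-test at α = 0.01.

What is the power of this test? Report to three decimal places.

Noncentrality parameter: δ = d·√(n/2) = 0.62 × √(8/2) = 1.2400
Critical value for a one-sided test at α = 0.01: z_α = 2.326.
Power = P(Z > 2.326 − δ) = Φ(-1.086) = 0.1387.

Power ≈ 0.139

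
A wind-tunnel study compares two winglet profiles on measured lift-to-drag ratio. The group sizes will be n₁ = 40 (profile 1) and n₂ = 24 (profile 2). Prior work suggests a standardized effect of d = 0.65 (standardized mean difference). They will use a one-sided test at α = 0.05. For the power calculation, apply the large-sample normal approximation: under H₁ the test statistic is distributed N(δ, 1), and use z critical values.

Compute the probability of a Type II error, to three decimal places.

Noncentrality parameter: δ = d / √(1/n₁ + 1/n₂) = 0.65 / √(1/40 + 1/24) = 2.5174
Critical value for a one-sided test at α = 0.05: z_α = 1.645.
Power = P(Z > 1.645 − δ) = Φ(0.873) = 0.8086.
Type II error: β = 1 − power = 1 − 0.8086 = 0.1914.

β ≈ 0.191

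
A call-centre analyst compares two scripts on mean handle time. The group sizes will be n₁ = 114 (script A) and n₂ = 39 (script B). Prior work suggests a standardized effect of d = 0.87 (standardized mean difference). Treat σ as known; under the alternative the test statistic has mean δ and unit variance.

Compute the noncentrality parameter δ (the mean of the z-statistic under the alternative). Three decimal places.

The noncentrality parameter scales effect size by the design's sample-size factor: δ = d / √(1/n₁ + 1/n₂) = 0.87 / √(1/114 + 1/39) = 4.6898

δ ≈ 4.690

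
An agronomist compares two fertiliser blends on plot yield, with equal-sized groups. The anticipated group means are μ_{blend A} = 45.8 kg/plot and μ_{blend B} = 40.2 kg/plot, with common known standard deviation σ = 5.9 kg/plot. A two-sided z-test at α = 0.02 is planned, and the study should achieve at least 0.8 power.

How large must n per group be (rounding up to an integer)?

n = 23 per group

Standardized effect: d = |μ_{blend A} − μ_{blend B}| / σ = |45.8 − 40.2| / 5.9 = 0.9492
Set Φ(δ − 2.326) = 0.8; then δ − 2.326 = Φ⁻¹(0.8) = 0.842, giving δ = 3.168.
(Ignoring the negligible lower-tail rejection probability gives the usual closed-form inversion.)
δ = d·√(n/2) ⇒ n = 2(δ/d)² = 2 × (3.168 / 0.9492)² = 22.28.
Round up to the next whole unit.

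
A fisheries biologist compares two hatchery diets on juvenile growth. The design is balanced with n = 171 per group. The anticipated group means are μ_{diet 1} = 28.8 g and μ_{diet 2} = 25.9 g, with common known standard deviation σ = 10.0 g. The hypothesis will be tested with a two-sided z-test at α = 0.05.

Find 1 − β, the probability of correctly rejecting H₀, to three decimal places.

Standardized effect: d = |μ_{diet 1} − μ_{diet 2}| / σ = |28.8 − 25.9| / 10.0 = 0.2900
Noncentrality parameter: δ = d·√(n/2) = 0.2900 × √(171/2) = 2.6815
Two-sided α = 0.05 → critical value z_{0.025} = 1.960.
Power = Φ(δ − 1.960) + Φ(−δ − 1.960) = Φ(0.722) + Φ(-4.641) = 0.7647 + 0.0000 = 0.7647.

Power ≈ 0.765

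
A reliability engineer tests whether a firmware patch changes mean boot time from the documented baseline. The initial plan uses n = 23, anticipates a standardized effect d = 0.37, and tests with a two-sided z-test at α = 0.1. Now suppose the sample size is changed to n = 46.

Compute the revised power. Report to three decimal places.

Power ≈ 0.806

With n = 46: δ = d·√n = 0.37 × √46 = 2.5095. Critical value z_{0.05} = 1.645.
Revised power = Φ(δ − 1.645) + Φ(−δ − 1.645) = Φ(0.865) + Φ(-4.154) = 0.8064 + 0.0000 = 0.8064.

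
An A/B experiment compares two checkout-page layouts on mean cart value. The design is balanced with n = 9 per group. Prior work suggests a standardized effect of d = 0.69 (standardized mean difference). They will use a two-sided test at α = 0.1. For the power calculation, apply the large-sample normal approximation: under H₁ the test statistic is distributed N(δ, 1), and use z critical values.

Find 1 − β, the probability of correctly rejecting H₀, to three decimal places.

Power ≈ 0.429

Noncentrality parameter: δ = d·√(n/2) = 0.69 × √(9/2) = 1.4637
Two-sided α = 0.1 → critical value z_{0.05} = 1.645.
Power = Φ(δ − 1.645) + Φ(−δ − 1.645) = Φ(-0.181) + Φ(-3.109) = 0.4281 + 0.0009 = 0.4291.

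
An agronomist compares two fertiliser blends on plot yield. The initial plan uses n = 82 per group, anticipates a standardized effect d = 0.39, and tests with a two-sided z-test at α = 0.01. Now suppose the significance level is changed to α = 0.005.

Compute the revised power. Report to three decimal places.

δ = d·√(n/2) = 0.39 × √(82/2) = 2.4972 (unchanged). New critical value: z_{0.0025} = 2.807.
Revised power = Φ(δ − 2.807) + Φ(−δ − 2.807) = Φ(-0.310) + Φ(-5.304) = 0.3784 + 0.0000 = 0.3784.

Power ≈ 0.378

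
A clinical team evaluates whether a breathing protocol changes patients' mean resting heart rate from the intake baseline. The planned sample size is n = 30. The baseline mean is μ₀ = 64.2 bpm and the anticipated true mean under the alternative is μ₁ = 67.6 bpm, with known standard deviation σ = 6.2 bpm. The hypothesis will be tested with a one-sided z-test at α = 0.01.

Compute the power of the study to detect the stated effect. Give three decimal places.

Power ≈ 0.751

Standardized effect: d = |μ₁ − μ₀| / σ = |67.6 − 64.2| / 6.2 = 0.5484
Noncentrality parameter: δ = d·√n = 0.5484 × √30 = 3.0036
Critical value for a one-sided test at α = 0.01: z_α = 2.326.
Power = Φ(δ − 2.326) = Φ(0.677) = 0.7509.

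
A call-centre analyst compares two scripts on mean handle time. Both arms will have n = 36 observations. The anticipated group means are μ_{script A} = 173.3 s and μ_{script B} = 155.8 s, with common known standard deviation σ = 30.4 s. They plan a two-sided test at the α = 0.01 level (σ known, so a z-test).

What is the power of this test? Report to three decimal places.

Standardized effect: d = |μ_{script A} − μ_{script B}| / σ = |173.3 − 155.8| / 30.4 = 0.5757
Noncentrality parameter: δ = d·√(n/2) = 0.5757 × √(36/2) = 2.4423
Critical value for a two-sided test at α = 0.01: z_{α/2} = 2.576.
Power = Φ(δ − 2.576) + Φ(−δ − 2.576) = Φ(-0.134) + Φ(-5.018) = 0.4469 + 0.0000 = 0.4469.

Power ≈ 0.447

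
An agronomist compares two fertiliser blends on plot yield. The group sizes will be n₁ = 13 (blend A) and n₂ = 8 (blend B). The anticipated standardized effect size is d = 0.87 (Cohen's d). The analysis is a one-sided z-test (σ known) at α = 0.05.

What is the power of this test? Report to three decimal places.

Noncentrality parameter: δ = d / √(1/n₁ + 1/n₂) = 0.87 / √(1/13 + 1/8) = 1.9361
Critical value for a one-sided test at α = 0.05: z_α = 1.645.
Power = P(Z > 1.645 − δ) = Φ(0.291) = 0.6146.

Power ≈ 0.615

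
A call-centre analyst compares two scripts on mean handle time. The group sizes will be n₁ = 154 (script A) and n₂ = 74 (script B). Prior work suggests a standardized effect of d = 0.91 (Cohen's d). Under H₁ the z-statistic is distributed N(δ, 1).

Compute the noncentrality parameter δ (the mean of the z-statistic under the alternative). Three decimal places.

δ = d / √(1/n₁ + 1/n₂) = 0.91 / √(1/154 + 1/74) = 6.4335

δ ≈ 6.434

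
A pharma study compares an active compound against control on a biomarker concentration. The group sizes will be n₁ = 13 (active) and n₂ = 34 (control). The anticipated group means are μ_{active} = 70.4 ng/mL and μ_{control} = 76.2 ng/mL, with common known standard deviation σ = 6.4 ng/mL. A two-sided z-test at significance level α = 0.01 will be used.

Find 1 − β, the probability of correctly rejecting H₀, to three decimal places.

Standardized effect: d = |μ_{active} − μ_{control}| / σ = |70.4 − 76.2| / 6.4 = 0.9062
Noncentrality parameter: δ = d / √(1/n₁ + 1/n₂) = 0.9062 / √(1/13 + 1/34) = 2.7791
Critical value for a two-sided test at α = 0.01: z_{α/2} = 2.576.
Power = Φ(δ − 2.576) + Φ(−δ − 2.576) = Φ(0.203) + Φ(-5.355) = 0.5806 + 0.0000 = 0.5806.

Power ≈ 0.581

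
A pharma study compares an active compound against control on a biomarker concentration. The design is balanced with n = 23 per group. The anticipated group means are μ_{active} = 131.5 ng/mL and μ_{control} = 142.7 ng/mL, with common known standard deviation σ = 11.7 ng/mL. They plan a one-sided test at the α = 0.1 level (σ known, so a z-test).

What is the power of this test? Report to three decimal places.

Power ≈ 0.975

Standardized effect: d = |μ_{active} − μ_{control}| / σ = |131.5 − 142.7| / 11.7 = 0.9573
Noncentrality parameter: δ = d·√(n/2) = 0.9573 × √(23/2) = 3.2462
One-sided α = 0.1 → critical value z_{0.1} = 1.282.
Power = P(Z > 1.282 − δ) = Φ(1.965) = 0.9753.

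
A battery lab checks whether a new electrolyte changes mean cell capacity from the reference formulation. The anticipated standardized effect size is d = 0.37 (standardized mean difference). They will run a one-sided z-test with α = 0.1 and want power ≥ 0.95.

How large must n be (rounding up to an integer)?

For power 0.95 need Φ(δ − z_{0.1}) = 0.95, so δ = z_{0.1} + z_{0.05} = 1.282 + 1.645 = 2.926.
δ = d·√n ⇒ n = (δ/d)² = (2.926 / 0.37)² = 62.56.
Rounding up, n = 63.

n = 63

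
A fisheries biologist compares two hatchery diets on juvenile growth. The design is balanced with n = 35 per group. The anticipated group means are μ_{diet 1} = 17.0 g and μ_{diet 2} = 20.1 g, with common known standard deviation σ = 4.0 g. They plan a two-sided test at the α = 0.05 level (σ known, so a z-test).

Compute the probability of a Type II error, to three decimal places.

Standardized effect: d = |μ_{diet 1} − μ_{diet 2}| / σ = |17.0 − 20.1| / 4.0 = 0.7750
Noncentrality parameter: δ = d·√(n/2) = 0.7750 × √(35/2) = 3.2421
Critical value for a two-sided test at α = 0.05: z_{α/2} = 1.960.
Power = Φ(δ − 1.960) + Φ(−δ − 1.960) = Φ(1.282) + Φ(-5.202) = 0.9001 + 0.0000 = 0.9001.
Type II error: β = 1 − power = 1 − 0.9001 = 0.0999.

β ≈ 0.100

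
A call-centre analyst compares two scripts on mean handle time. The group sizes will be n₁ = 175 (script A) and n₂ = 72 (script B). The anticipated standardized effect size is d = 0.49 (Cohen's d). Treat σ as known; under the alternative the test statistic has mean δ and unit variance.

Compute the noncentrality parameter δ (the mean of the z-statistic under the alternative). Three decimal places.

δ ≈ 3.500

The noncentrality parameter scales effect size by the design's sample-size factor: δ = d / √(1/n₁ + 1/n₂) = 0.49 / √(1/175 + 1/72) = 3.4997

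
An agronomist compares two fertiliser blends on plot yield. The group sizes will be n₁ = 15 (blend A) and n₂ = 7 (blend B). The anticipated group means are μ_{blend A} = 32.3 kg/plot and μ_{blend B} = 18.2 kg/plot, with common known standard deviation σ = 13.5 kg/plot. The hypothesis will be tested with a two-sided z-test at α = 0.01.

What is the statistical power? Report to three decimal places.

Power ≈ 0.384

Standardized effect: d = |μ_{blend A} − μ_{blend B}| / σ = |32.3 − 18.2| / 13.5 = 1.0444
Noncentrality parameter: δ = d / √(1/n₁ + 1/n₂) = 1.0444 / √(1/15 + 1/7) = 2.2818
Critical value for a two-sided test at α = 0.01: z_{α/2} = 2.576.
Power = Φ(δ − 2.576) + Φ(−δ − 2.576) = Φ(-0.294) + Φ(-4.858) = 0.3843 + 0.0000 = 0.3844.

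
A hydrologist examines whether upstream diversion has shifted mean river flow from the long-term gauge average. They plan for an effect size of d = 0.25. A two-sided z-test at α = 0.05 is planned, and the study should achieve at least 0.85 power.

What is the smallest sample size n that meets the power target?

n = 144

Set Φ(δ − 1.960) = 0.85; then δ − 1.960 = Φ⁻¹(0.85) = 1.036, giving δ = 2.996.
(Ignoring the negligible lower-tail rejection probability gives the usual closed-form inversion.)
δ = d·√n ⇒ n = (δ/d)² = (2.996 / 0.25)² = 143.65.
Round up to the next whole unit.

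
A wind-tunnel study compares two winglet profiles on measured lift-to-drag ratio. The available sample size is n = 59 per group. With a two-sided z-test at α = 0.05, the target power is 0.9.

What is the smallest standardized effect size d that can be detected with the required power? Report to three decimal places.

Need Φ(δ − 1.960) = 0.9, so δ = 1.960 + 1.282 = 3.242.
(The second rejection-region term Φ(−δ − z_{α/2}) is negligible and dropped.)
δ = d·√(n/2) ⇒ d = δ/√(n/2) = 3.242/√(59/2) = 0.5968.

d ≈ 0.597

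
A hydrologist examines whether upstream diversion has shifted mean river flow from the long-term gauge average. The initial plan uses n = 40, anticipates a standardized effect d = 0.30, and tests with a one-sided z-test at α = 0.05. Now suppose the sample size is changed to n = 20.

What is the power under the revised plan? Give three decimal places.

Power ≈ 0.381

With n = 20: δ = d·√n = 0.30 × √20 = 1.3416. Critical value z_{0.05} = 1.645.
Revised power = Φ(δ − 1.645) = Φ(-0.303) = 0.3809.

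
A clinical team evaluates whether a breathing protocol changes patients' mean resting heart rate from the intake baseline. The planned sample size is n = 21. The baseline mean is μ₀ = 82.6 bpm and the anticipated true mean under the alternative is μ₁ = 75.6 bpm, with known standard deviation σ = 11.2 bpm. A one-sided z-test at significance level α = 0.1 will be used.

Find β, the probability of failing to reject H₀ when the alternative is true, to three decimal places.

Standardized effect: d = |μ₁ − μ₀| / σ = |75.6 − 82.6| / 11.2 = 0.6250
Noncentrality parameter: δ = d·√n = 0.6250 × √21 = 2.8641
One-sided α = 0.1 → critical value z_{0.1} = 1.282.
Power = P(Z > 1.282 − δ) = Φ(1.583) = 0.9432.
Type II error: β = 1 − power = 1 − 0.9432 = 0.0568.

β ≈ 0.057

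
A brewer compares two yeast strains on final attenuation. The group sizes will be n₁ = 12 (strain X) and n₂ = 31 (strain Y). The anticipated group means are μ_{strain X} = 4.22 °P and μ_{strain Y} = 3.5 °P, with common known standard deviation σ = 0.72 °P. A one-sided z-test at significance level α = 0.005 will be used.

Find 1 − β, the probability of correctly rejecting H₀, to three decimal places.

Power ≈ 0.643

Standardized effect: d = |μ_{strain X} − μ_{strain Y}| / σ = |4.22 − 3.5| / 0.72 = 1.0000
Noncentrality parameter: δ = d / √(1/n₁ + 1/n₂) = 1.0000 / √(1/12 + 1/31) = 2.9413
One-sided α = 0.005 → critical value z_{0.005} = 2.576.
Power = P(Z > 2.576 − δ) = Φ(0.365) = 0.6426.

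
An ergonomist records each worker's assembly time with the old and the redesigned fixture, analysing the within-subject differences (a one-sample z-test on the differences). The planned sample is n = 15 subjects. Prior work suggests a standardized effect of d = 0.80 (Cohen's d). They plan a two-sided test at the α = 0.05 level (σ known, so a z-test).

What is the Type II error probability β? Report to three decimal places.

β ≈ 0.127

Noncentrality parameter: δ = d·√n = 0.80 × √15 = 3.0984
Critical value for a two-sided test at α = 0.05: z_{α/2} = 1.960.
Power = Φ(δ − 1.960) + Φ(−δ − 1.960) = Φ(1.138) + Φ(-5.058) = 0.8725 + 0.0000 = 0.8725.
Type II error: β = 1 − power = 1 − 0.8725 = 0.1275.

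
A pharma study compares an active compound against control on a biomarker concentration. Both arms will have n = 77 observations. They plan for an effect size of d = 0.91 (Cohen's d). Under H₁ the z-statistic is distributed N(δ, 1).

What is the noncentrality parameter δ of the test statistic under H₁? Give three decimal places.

δ ≈ 5.646

The noncentrality parameter scales effect size by the design's sample-size factor: δ = d·√(n/2) = 0.91 × √(77/2) = 5.6464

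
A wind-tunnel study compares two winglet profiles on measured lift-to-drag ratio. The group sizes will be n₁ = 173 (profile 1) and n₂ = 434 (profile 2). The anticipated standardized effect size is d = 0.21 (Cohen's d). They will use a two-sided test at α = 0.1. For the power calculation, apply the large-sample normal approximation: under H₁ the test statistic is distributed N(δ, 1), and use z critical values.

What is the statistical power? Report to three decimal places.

Power ≈ 0.755

Noncentrality parameter: λ = d / √(1/n₁ + 1/n₂) = 0.21 / √(1/173 + 1/434) = 2.3356
Critical value for a two-sided test at α = 0.1: z_{α/2} = 1.645.
Power = Φ(λ − 1.645) + Φ(−λ − 1.645) = Φ(0.691) + Φ(-3.980) = 0.7551 + 0.0000 = 0.7552.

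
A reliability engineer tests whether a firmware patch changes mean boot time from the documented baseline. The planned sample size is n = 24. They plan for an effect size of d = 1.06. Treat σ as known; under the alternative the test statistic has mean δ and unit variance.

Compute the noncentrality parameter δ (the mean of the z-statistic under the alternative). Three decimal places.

δ ≈ 5.193

δ = d·√n = 1.06 × √24 = 5.1929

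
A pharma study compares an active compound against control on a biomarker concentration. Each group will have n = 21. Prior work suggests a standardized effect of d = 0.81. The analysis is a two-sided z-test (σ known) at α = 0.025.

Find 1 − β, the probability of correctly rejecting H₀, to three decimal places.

Noncentrality parameter: δ = d·√(n/2) = 0.81 × √(21/2) = 2.6247
Two-sided α = 0.025 → critical value z_{0.0125} = 2.241.
Power = Φ(δ − 2.241) + Φ(−δ − 2.241) = Φ(0.383) + Φ(-4.866) = 0.6493 + 0.0000 = 0.6493.

Power ≈ 0.649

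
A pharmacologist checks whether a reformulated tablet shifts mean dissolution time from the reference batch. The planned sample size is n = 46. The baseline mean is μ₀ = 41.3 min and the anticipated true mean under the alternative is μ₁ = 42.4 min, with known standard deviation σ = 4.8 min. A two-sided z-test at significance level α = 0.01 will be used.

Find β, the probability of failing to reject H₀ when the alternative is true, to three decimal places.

Standardized effect: d = |μ₁ − μ₀| / σ = |42.4 − 41.3| / 4.8 = 0.2292
Noncentrality parameter: δ = d·√n = 0.2292 × √46 = 1.5543
Critical value for a two-sided test at α = 0.01: z_{α/2} = 2.576.
Power = Φ(δ − 2.576) + Φ(−δ − 2.576) = Φ(-1.022) + Φ(-4.130) = 0.1535 + 0.0000 = 0.1535.
Type II error: β = 1 − power = 1 − 0.1535 = 0.8465.

β ≈ 0.846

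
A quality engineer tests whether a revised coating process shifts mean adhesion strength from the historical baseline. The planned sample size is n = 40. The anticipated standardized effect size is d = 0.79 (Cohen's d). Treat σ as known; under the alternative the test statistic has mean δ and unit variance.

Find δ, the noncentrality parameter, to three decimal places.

δ ≈ 4.996

The noncentrality parameter scales effect size by the design's sample-size factor: δ = d·√n = 0.79 × √40 = 4.9964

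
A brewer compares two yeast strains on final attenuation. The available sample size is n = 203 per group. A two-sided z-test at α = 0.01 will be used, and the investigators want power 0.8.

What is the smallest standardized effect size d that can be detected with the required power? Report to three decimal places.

d ≈ 0.339

Need Φ(δ − 2.576) = 0.8, so δ = 2.576 + 0.842 = 3.417.
(The second rejection-region term Φ(−δ − z_{α/2}) is negligible and dropped.)
δ = d·√(n/2) ⇒ d = δ/√(n/2) = 3.417/√(203/2) = 0.3392.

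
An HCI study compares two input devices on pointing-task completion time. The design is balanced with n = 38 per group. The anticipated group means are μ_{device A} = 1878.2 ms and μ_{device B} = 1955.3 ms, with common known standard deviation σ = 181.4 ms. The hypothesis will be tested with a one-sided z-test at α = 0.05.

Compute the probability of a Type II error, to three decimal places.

Standardized effect: d = |μ_{device A} − μ_{device B}| / σ = |1878.2 − 1955.3| / 181.4 = 0.4250
Noncentrality parameter: δ = d·√(n/2) = 0.4250 × √(38/2) = 1.8527
Critical value for a one-sided test at α = 0.05: z_α = 1.645.
Power = P(Z > 1.645 − δ) = Φ(0.208) = 0.5823.
Type II error: β = 1 − power = 1 − 0.5823 = 0.4177.

β ≈ 0.418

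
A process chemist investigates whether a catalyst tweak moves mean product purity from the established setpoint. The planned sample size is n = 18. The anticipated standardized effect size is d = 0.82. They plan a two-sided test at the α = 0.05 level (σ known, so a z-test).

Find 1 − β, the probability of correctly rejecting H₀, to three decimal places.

Power ≈ 0.936

Noncentrality parameter: λ = d·√n = 0.82 × √18 = 3.4790
Two-sided α = 0.05 → critical value z_{0.025} = 1.960.
Power = Φ(λ − 1.960) + Φ(−λ − 1.960) = Φ(1.519) + Φ(-5.439) = 0.9356 + 0.0000 = 0.9356.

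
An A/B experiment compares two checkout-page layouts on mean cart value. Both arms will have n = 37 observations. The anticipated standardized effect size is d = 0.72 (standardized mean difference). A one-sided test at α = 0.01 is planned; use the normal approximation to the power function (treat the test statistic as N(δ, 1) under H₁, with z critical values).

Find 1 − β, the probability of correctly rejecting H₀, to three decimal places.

Power ≈ 0.779

Noncentrality parameter: δ = d·√(n/2) = 0.72 × √(37/2) = 3.0968
One-sided α = 0.01 → critical value z_{0.01} = 2.326.
Power = P(Z > 2.326 − δ) = Φ(0.770) = 0.7795.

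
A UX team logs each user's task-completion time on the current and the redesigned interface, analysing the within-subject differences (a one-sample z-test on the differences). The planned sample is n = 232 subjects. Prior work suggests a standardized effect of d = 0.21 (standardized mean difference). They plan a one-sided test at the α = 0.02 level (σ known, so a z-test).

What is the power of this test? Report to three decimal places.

Power ≈ 0.874

Noncentrality parameter: δ = d·√n = 0.21 × √232 = 3.1986
One-sided α = 0.02 → critical value z_{0.02} = 2.054.
Power = P(Z > 2.054 − δ) = Φ(1.145) = 0.8739.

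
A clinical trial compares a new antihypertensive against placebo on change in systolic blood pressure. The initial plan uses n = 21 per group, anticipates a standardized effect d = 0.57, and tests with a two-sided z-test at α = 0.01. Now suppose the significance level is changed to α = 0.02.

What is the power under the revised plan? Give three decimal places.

Power ≈ 0.316

δ = d·√(n/2) = 0.57 × √(21/2) = 1.8470 (unchanged). New critical value: z_{0.01} = 2.326.
Revised power = Φ(δ − 2.326) + Φ(−δ − 2.326) = Φ(-0.479) + Φ(-4.173) = 0.3158 + 0.0000 = 0.3159.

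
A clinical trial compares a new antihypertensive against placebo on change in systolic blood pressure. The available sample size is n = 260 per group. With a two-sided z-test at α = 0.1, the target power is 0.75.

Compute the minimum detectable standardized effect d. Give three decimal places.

Required noncentrality: δ = z_{0.05} + z_{0.25} = 1.645 + 0.674 = 2.319.
(The second rejection-region term Φ(−δ − z_{α/2}) is negligible and dropped.)
δ = d·√(n/2) ⇒ d = δ/√(n/2) = 2.319/√(260/2) = 0.2034.

d ≈ 0.203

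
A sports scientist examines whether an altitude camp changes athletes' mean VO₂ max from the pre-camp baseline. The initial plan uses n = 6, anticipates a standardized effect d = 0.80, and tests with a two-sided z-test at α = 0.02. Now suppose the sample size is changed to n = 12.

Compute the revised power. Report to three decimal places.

With n = 12: δ = d·√n = 0.80 × √12 = 2.7713. Critical value z_{0.01} = 2.326.
Revised power = Φ(δ − 2.326) + Φ(−δ − 2.326) = Φ(0.445) + Φ(-5.098) = 0.6718 + 0.0000 = 0.6718.

Power ≈ 0.672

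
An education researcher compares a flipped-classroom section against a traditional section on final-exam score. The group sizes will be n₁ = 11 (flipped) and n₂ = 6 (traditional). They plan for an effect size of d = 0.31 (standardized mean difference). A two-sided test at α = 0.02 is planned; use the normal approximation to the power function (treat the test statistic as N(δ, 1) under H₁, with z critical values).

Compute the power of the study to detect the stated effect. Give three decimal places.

Power ≈ 0.045

Noncentrality parameter: δ = d / √(1/n₁ + 1/n₂) = 0.31 / √(1/11 + 1/6) = 0.6108
Critical value for a two-sided test at α = 0.02: z_{α/2} = 2.326.
Power = Φ(δ − 2.326) + Φ(−δ − 2.326) = Φ(-1.716) + Φ(-2.937) = 0.0431 + 0.0017 = 0.0448.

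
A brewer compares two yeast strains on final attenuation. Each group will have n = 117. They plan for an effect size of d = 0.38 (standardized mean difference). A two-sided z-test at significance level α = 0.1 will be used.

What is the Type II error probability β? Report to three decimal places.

β ≈ 0.104

Noncentrality parameter: δ = d·√(n/2) = 0.38 × √(117/2) = 2.9064
Two-sided α = 0.1 → critical value z_{0.05} = 1.645.
Power = Φ(δ − 1.645) + Φ(−δ − 1.645) = Φ(1.262) + Φ(-4.551) = 0.8965 + 0.0000 = 0.8965.
Type II error: β = 1 − power = 1 − 0.8965 = 0.1035.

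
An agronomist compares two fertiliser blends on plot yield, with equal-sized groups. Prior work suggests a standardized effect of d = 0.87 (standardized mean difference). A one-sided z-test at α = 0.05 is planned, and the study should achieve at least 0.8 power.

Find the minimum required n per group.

Set Φ(δ − 1.645) = 0.8; then δ − 1.645 = Φ⁻¹(0.8) = 0.842, giving δ = 2.486.
δ = d·√(n/2) ⇒ n = 2(δ/d)² = 2 × (2.486 / 0.87)² = 16.34.
Round up to the next whole unit.

n = 17 per group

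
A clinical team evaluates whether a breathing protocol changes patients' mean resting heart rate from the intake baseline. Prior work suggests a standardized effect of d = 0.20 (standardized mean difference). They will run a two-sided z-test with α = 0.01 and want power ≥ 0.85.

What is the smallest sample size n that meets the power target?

n = 327

Set Φ(δ − 2.576) = 0.85; then δ − 2.576 = Φ⁻¹(0.85) = 1.036, giving δ = 3.612.
(For δ > 0 the lower-tail rejection region contributes negligibly to power, so the one-term inversion is standard.)
δ = d·√n ⇒ n = (δ/d)² = (3.612 / 0.20)² = 326.21.
Round up to the next whole unit.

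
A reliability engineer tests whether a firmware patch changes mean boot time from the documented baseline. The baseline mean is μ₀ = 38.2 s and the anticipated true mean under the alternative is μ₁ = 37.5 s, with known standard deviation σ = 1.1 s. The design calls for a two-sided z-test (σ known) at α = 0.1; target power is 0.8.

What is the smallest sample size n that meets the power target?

Standardized effect: d = |μ₁ − μ₀| / σ = |37.5 − 38.2| / 1.1 = 0.6364
Set Φ(δ − 1.645) = 0.8; then δ − 1.645 = Φ⁻¹(0.8) = 0.842, giving δ = 2.486.
(The Φ(−δ − z_{α/2}) term is vanishingly small for δ > 0 and is dropped in the standard sample-size formula.)
δ = d·√n ⇒ n = (δ/d)² = (2.486 / 0.6364)² = 15.27.
Round up to the next whole unit.

n = 16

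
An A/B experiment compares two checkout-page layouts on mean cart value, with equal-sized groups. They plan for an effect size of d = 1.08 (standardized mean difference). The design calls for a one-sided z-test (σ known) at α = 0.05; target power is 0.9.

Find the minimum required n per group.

n = 15 per group

For power 0.9 need Φ(δ − z_{0.05}) = 0.9, so δ = z_{0.05} + z_{0.10} = 1.645 + 1.282 = 2.926.
δ = d·√(n/2) ⇒ n = 2(δ/d)² = 2 × (2.926 / 1.08)² = 14.68.
Rounding up, n = 15 per group.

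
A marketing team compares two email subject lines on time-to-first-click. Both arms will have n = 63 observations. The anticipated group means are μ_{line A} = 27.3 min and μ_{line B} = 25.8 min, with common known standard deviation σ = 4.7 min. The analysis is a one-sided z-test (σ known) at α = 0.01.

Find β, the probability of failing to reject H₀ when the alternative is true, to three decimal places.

Standardized effect: d = |μ_{line A} − μ_{line B}| / σ = |27.3 − 25.8| / 4.7 = 0.3191
Noncentrality parameter: δ = d·√(n/2) = 0.3191 × √(63/2) = 1.7912
Critical value for a one-sided test at α = 0.01: z_α = 2.326.
Power = Φ(δ − 2.326) = Φ(-0.535) = 0.2963.
Type II error: β = 1 − power = 1 − 0.2963 = 0.7037.

β ≈ 0.704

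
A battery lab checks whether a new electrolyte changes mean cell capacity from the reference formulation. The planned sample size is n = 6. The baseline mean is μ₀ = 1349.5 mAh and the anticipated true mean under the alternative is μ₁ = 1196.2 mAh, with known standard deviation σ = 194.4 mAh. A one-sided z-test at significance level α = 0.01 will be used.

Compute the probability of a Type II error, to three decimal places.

β ≈ 0.653

Standardized effect: d = |μ₁ − μ₀| / σ = |1196.2 − 1349.5| / 194.4 = 0.7886
Noncentrality parameter: λ = d·√n = 0.7886 × √6 = 1.9316
One-sided α = 0.01 → critical value z_{0.01} = 2.326.
Power = Φ(λ − 2.326) = Φ(-0.395) = 0.3465.
Type II error: β = 1 − power = 1 − 0.3465 = 0.6535.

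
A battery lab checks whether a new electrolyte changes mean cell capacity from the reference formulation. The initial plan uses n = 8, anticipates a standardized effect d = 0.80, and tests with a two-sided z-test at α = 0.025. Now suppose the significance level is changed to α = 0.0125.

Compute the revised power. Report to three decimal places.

δ = d·√n = 0.80 × √8 = 2.2627 (unchanged). New critical value: z_{0.0063} = 2.498.
Revised power = Φ(δ − 2.498) + Φ(−δ − 2.498) = Φ(-0.235) + Φ(-4.760) = 0.4071 + 0.0000 = 0.4071.

Power ≈ 0.407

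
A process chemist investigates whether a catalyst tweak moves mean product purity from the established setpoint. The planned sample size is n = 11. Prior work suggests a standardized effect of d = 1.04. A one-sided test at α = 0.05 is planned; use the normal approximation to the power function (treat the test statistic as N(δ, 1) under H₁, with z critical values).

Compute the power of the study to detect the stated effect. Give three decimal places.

Power ≈ 0.964

Noncentrality parameter: δ = d·√n = 1.04 × √11 = 3.4493
One-sided α = 0.05 → critical value z_{0.05} = 1.645.
Power = P(Z > 1.645 − δ) = Φ(1.804) = 0.9644.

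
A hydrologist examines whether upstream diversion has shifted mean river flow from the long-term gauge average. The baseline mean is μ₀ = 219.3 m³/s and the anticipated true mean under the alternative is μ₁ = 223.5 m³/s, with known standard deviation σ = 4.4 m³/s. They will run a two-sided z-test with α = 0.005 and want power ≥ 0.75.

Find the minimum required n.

n = 14

Standardized effect: d = |μ₁ − μ₀| / σ = |223.5 − 219.3| / 4.4 = 0.9545
Set Φ(δ − 2.807) = 0.75; then δ − 2.807 = Φ⁻¹(0.75) = 0.674, giving δ = 3.482.
(Ignoring the negligible lower-tail rejection probability gives the usual closed-form inversion.)
δ = d·√n ⇒ n = (δ/d)² = (3.482 / 0.9545)² = 13.30.
Rounding up, n = 14.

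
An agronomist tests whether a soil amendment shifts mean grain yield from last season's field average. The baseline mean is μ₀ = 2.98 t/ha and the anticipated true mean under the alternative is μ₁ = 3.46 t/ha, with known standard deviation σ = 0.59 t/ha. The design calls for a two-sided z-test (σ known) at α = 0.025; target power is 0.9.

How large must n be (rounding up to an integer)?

Standardized effect: d = |μ₁ − μ₀| / σ = |3.46 − 2.98| / 0.59 = 0.8136
For power 0.9 need Φ(δ − z_{0.0125}) = 0.9, so δ = z_{0.0125} + z_{0.10} = 2.241 + 1.282 = 3.523.
(The Φ(−δ − z_{α/2}) term is vanishingly small for δ > 0 and is dropped in the standard sample-size formula.)
δ = d·√n ⇒ n = (δ/d)² = (3.523 / 0.8136)² = 18.75.
Round up to the next whole unit.

n = 19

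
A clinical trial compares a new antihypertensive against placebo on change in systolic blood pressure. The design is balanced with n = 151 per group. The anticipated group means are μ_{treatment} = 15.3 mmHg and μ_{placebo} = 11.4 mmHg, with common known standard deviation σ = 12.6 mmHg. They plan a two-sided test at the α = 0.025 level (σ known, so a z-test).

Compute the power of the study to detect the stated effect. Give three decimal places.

Standardized effect: d = |μ_{treatment} − μ_{placebo}| / σ = |15.3 − 11.4| / 12.6 = 0.3095
Noncentrality parameter: δ = d·√(n/2) = 0.3095 × √(151/2) = 2.6895
Two-sided α = 0.025 → critical value z_{0.0125} = 2.241.
Power = Φ(δ − 2.241) + Φ(−δ − 2.241) = Φ(0.448) + Φ(-4.931) = 0.6729 + 0.0000 = 0.6729.

Power ≈ 0.673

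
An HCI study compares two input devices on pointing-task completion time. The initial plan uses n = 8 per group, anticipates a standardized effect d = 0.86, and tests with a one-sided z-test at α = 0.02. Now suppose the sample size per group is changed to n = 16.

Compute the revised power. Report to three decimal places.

Power ≈ 0.648

With n = 16 per group: δ = d·√(n/2) = 0.86 × √(16/2) = 2.4324. Critical value z_{0.02} = 2.054.
Revised power = Φ(δ − 2.054) = Φ(0.379) = 0.6475.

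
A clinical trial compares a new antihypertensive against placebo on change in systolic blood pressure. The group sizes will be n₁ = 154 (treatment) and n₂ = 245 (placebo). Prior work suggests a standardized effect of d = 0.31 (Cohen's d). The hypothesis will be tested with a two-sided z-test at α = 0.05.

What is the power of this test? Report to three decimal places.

Noncentrality parameter: δ = d / √(1/n₁ + 1/n₂) = 0.31 / √(1/154 + 1/245) = 3.0145
Critical value for a two-sided test at α = 0.05: z_{α/2} = 1.960.
Power = Φ(δ − 1.960) + Φ(−δ − 1.960) = Φ(1.055) + Φ(-4.974) = 0.8542 + 0.0000 = 0.8542.

Power ≈ 0.854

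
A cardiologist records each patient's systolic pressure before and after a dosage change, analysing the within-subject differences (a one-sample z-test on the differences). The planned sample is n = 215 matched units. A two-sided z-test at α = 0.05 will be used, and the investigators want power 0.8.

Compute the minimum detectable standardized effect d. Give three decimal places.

d ≈ 0.191

Required noncentrality: δ = z_{0.025} + z_{0.20} = 1.960 + 0.842 = 2.802.
(The second rejection-region term Φ(−δ − z_{α/2}) is negligible and dropped.)
δ = d·√n ⇒ d = δ/√n = 2.802/√215 = 0.1911.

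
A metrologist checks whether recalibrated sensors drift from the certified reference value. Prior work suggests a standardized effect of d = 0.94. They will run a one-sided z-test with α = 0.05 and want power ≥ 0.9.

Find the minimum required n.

For power 0.9 need Φ(δ − z_{0.05}) = 0.9, so δ = z_{0.05} + z_{0.10} = 1.645 + 1.282 = 2.926.
δ = d·√n ⇒ n = (δ/d)² = (2.926 / 0.94)² = 9.69.
Rounding up, n = 10.

n = 10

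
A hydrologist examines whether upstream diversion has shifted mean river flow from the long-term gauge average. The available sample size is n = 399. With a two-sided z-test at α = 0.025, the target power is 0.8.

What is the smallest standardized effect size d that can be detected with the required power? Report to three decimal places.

Required noncentrality: δ = z_{0.0125} + z_{0.20} = 2.241 + 0.842 = 3.083.
(Lower-tail contribution to power is negligible for δ > 0.)
δ = d·√n ⇒ d = δ/√n = 3.083/√399 = 0.1543.

d ≈ 0.154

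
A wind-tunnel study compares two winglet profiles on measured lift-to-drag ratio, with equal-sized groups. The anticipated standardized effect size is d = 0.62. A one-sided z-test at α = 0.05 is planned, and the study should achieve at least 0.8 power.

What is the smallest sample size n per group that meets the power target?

n = 33 per group

For power 0.8 need Φ(δ − z_{0.05}) = 0.8, so δ = z_{0.05} + z_{0.20} = 1.645 + 0.842 = 2.486.
δ = d·√(n/2) ⇒ n = 2(δ/d)² = 2 × (2.486 / 0.62)² = 32.17.
Round up to the next whole unit.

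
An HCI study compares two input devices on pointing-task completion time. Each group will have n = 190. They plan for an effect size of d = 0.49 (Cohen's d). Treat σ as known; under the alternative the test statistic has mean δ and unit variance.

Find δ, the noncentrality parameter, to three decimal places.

δ ≈ 4.776

δ = d·√(n/2) = 0.49 × √(190/2) = 4.7759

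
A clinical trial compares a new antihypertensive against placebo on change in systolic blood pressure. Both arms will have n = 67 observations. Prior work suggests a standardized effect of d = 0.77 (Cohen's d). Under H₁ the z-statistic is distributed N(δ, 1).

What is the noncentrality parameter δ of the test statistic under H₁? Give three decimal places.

δ = d·√(n/2) = 0.77 × √(67/2) = 4.4567

δ ≈ 4.457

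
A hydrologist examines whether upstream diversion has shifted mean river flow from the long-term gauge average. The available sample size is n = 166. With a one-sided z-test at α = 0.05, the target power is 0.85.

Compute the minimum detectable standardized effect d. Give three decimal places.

d ≈ 0.208

Need Φ(δ − 1.645) = 0.85, so δ = 1.645 + 1.036 = 2.681.
δ = d·√n ⇒ d = δ/√n = 2.681/√166 = 0.2081.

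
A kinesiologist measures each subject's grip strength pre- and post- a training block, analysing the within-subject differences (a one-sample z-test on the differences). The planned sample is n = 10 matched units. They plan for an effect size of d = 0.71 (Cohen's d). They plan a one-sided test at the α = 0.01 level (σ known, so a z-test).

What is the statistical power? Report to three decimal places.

Power ≈ 0.468

Noncentrality parameter: δ = d·√n = 0.71 × √10 = 2.2452
Critical value for a one-sided test at α = 0.01: z_α = 2.326.
Power = Φ(δ − 2.326) = Φ(-0.081) = 0.4677.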